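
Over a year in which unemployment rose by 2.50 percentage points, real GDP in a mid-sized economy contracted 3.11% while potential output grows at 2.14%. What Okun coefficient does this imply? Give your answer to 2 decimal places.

β ≈ 2.10

Growth form: g_Y = g_Y* - β × Δu, so β = (g_Y* - g_Y)/Δu.
β = (2.14 + 3.11)/2.50 = 5.25/2.50 = 2.10.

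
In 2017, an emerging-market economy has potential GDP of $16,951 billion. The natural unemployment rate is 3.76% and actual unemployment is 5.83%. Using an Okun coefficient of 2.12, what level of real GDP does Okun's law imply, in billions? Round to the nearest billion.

$16,207 billion

Unemployment gap = 5.83 - 3.76 = 2.07 points, so the output gap is -2.12 × 2.07 = -4.3884%.
Actual GDP = 16951 × (1 - 4.3884/100) = 16951 × 0.956116 ≈ 16207 billion.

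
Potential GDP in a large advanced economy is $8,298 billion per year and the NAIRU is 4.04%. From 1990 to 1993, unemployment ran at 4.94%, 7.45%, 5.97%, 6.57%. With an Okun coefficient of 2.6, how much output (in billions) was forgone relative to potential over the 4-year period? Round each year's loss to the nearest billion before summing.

Year 1990: gap = -2.6 × (4.94 - 4.04) = -2.34%, loss ≈ 8298 × 2.34/100 ≈ 194.
Year 1991: gap = -2.6 × (7.45 - 4.04) = -8.866%, loss ≈ 8298 × 8.866/100 ≈ 736.
Year 1992: gap = -2.6 × (5.97 - 4.04) = -5.018%, loss ≈ 8298 × 5.018/100 ≈ 416.
Year 1993: gap = -2.6 × (6.57 - 4.04) = -6.578%, loss ≈ 8298 × 6.578/100 ≈ 546.
Total lost output = 194 + 736 + 416 + 546 = 1892 billion.

$1,892 billion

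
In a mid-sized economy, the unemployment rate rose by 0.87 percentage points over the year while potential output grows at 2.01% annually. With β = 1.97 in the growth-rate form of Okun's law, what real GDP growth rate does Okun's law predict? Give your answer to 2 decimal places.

Growth-rate Okun's law: g_Y = g_Y* - β × Δu.
g_Y = 2.01 - 1.97 × (0.87) = 2.01 - 1.7139 = 0.2961%, i.e. 0.30% to 2 d.p.

0.30%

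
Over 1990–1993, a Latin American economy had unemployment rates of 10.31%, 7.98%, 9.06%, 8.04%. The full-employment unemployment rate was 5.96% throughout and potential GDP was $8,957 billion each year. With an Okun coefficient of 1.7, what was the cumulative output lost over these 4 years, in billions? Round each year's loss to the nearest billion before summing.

$1,759 billion

Year 1990: gap = -1.7 × (10.31 - 5.96) = -7.395%, loss ≈ 8957 × 7.395/100 ≈ 662.
Year 1991: gap = -1.7 × (7.98 - 5.96) = -3.434%, loss ≈ 8957 × 3.434/100 ≈ 308.
Year 1992: gap = -1.7 × (9.06 - 5.96) = -5.27%, loss ≈ 8957 × 5.27/100 ≈ 472.
Year 1993: gap = -1.7 × (8.04 - 5.96) = -3.536%, loss ≈ 8957 × 3.536/100 ≈ 317.
Total lost output = 662 + 308 + 472 + 317 = 1759 billion.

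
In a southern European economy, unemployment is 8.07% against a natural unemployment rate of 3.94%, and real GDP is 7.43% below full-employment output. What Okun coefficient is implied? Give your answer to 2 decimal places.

Okun's law: output gap = -β × (u - u*).
-7.43 = -β × (8.07 - 3.94) = -β × 4.13, so β = 7.43/4.13 = 1.80.

β ≈ 1.80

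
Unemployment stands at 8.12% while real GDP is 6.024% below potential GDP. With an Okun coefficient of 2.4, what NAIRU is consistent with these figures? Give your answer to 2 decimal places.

5.61%

From Okun's law, u - u* = -(output gap)/β = -(-6.024)/2.4 = 2.51 points.
So u* = 8.12 - 2.51 = 5.61%.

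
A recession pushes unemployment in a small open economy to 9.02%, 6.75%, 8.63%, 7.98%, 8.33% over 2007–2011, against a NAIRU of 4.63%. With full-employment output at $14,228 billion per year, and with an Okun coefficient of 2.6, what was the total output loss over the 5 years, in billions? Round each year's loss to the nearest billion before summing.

Year 2007: gap = -2.6 × (9.02 - 4.63) = -11.414%, loss ≈ 14228 × 11.414/100 ≈ 1624.
Year 2008: gap = -2.6 × (6.75 - 4.63) = -5.512%, loss ≈ 14228 × 5.512/100 ≈ 784.
Year 2009: gap = -2.6 × (8.63 - 4.63) = -10.4%, loss ≈ 14228 × 10.4/100 ≈ 1480.
Year 2010: gap = -2.6 × (7.98 - 4.63) = -8.71%, loss ≈ 14228 × 8.71/100 ≈ 1239.
Year 2011: gap = -2.6 × (8.33 - 4.63) = -9.62%, loss ≈ 14228 × 9.62/100 ≈ 1369.
Total lost output = 1624 + 784 + 1480 + 1239 + 1369 = 6496 billion.

$6,496 billion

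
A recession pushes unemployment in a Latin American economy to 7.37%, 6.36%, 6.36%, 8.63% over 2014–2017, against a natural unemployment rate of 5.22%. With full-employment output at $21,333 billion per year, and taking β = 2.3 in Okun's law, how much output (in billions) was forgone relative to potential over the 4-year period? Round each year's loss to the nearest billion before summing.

Year 2014: gap = -2.3 × (7.37 - 5.22) = -4.945%, loss ≈ 21333 × 4.945/100 ≈ 1055.
Year 2015: gap = -2.3 × (6.36 - 5.22) = -2.622%, loss ≈ 21333 × 2.622/100 ≈ 559.
Year 2016: gap = -2.3 × (6.36 - 5.22) = -2.622%, loss ≈ 21333 × 2.622/100 ≈ 559.
Year 2017: gap = -2.3 × (8.63 - 5.22) = -7.843%, loss ≈ 21333 × 7.843/100 ≈ 1673.
Total lost output = 1055 + 559 + 559 + 1673 = 3846 billion.

$3,846 billion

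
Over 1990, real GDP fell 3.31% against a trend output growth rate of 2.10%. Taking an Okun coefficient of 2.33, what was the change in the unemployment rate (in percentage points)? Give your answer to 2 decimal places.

2.32 percentage points

Growth-rate Okun's law: g_Y = g_Y* - β × Δu, so Δu = (g_Y* - g_Y)/β.
Δu = (2.1 + 3.31)/2.33 = 5.41/2.33 = 2.32 percentage points.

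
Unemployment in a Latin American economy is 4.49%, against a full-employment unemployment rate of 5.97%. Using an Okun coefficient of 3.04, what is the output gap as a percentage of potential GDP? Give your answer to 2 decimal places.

The unemployment gap is 4.49 - 5.97 = -1.48 percentage points.
Okun's law gives an output gap of -3.04 × (-1.48) = 4.4992%, i.e. 4.50% above potential.

4.50%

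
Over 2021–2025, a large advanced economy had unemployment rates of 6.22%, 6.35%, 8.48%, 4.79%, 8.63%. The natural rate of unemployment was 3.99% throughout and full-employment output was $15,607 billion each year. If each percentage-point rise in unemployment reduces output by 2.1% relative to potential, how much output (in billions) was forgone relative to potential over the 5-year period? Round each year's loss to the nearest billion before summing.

$4,759 billion

Year 2021: gap = -2.1 × (6.22 - 3.99) = -4.683%, loss ≈ 15607 × 4.683/100 ≈ 731.
Year 2022: gap = -2.1 × (6.35 - 3.99) = -4.956%, loss ≈ 15607 × 4.956/100 ≈ 773.
Year 2023: gap = -2.1 × (8.48 - 3.99) = -9.429%, loss ≈ 15607 × 9.429/100 ≈ 1472.
Year 2024: gap = -2.1 × (4.79 - 3.99) = -1.68%, loss ≈ 15607 × 1.68/100 ≈ 262.
Year 2025: gap = -2.1 × (8.63 - 3.99) = -9.744%, loss ≈ 15607 × 9.744/100 ≈ 1521.
Total lost output = 731 + 773 + 1472 + 262 + 1521 = 4759 billion.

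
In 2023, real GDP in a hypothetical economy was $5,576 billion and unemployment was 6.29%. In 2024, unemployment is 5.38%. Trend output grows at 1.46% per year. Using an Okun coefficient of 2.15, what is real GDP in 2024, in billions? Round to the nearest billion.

$5,767 billion

Δu = 5.38 - 6.29 = -0.91 points.
Okun's law (growth form): g_Y = g_Y* - β × Δu = 1.46 - 2.15 × (-0.91) = 1.46 + 1.9565 = 3.4165%.
Real GDP in the next year = 5576 × (1 + 3.4165/100) = 5576 × 1.034165 ≈ 5767 billion.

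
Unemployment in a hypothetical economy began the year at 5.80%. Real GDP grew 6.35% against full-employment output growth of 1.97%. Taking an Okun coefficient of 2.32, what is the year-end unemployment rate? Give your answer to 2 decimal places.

Growth-rate Okun's law: g_Y = g_Y* - β × Δu, so Δu = (g_Y* - g_Y)/β.
Δu = (1.97 - 6.35)/2.32 = -4.38/2.32 = -1.89 percentage points.
Year-end unemployment = 5.8 - 1.89 = 3.91%.

3.91%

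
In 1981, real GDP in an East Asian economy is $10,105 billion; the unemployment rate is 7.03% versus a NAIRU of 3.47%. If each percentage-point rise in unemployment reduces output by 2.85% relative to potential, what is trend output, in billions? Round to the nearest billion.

Unemployment gap = 7.03 - 3.47 = 3.56 points, so output gap = -2.85 × 3.56 = -10.146%.
Since Y = Y* × (1 + gap/100), Y* = 10105/0.89854 ≈ 11246 billion.

$11,246 billion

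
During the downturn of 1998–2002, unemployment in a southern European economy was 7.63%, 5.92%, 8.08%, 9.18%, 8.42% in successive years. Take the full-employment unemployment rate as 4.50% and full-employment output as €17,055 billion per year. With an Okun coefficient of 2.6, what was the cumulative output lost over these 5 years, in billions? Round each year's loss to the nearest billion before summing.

Year 1998: gap = -2.6 × (7.63 - 4.5) = -8.138%, loss ≈ 17055 × 8.138/100 ≈ 1388.
Year 1999: gap = -2.6 × (5.92 - 4.5) = -3.692%, loss ≈ 17055 × 3.692/100 ≈ 630.
Year 2000: gap = -2.6 × (8.08 - 4.5) = -9.308%, loss ≈ 17055 × 9.308/100 ≈ 1587.
Year 2001: gap = -2.6 × (9.18 - 4.5) = -12.168%, loss ≈ 17055 × 12.168/100 ≈ 2075.
Year 2002: gap = -2.6 × (8.42 - 4.5) = -10.192%, loss ≈ 17055 × 10.192/100 ≈ 1738.
Total lost output = 1388 + 630 + 1587 + 2075 + 1738 = 7418 billion.

€7,418 billion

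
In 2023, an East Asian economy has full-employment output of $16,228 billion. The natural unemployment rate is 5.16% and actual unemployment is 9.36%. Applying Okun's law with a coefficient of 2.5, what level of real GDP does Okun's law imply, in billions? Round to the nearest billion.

$14,524 billion

Unemployment gap = 9.36 - 5.16 = 4.2 points, so the output gap is -2.5 × 4.2 = -10.5%.
Actual GDP = 16228 × (1 - 10.5/100) = 16228 × 0.895 ≈ 14524 billion.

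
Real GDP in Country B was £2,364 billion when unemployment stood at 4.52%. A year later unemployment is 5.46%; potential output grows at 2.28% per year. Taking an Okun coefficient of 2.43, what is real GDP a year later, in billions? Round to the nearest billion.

Δu = 5.46 - 4.52 = 0.94 points.
Okun's law (growth form): g_Y = g_Y* - β × Δu = 2.28 - 2.43 × (0.94) = 2.28 - 2.2842 = -0.0042%.
Real GDP in the next year = 2364 × (1 - 0.0042/100) = 2364 × 0.999958 ≈ 2364 billion.

£2,364 billion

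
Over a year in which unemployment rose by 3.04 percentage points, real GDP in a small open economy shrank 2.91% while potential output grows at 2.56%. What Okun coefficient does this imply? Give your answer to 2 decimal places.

β ≈ 1.80

Growth form: g_Y = g_Y* - β × Δu, so β = (g_Y* - g_Y)/Δu.
β = (2.56 + 2.91)/3.04 = 5.47/3.04 = 1.80.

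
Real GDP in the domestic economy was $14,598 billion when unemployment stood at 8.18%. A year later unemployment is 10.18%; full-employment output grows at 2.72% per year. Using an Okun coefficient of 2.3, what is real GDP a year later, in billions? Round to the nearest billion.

$14,324 billion

Δu = 10.18 - 8.18 = 2 points.
Okun's law (growth form): g_Y = g_Y* - β × Δu = 2.72 - 2.3 × (2.00) = 2.72 - 4.6 = -1.88%.
Real GDP in the next year = 14598 × (1 - 1.88/100) = 14598 × 0.9812 ≈ 14324 billion.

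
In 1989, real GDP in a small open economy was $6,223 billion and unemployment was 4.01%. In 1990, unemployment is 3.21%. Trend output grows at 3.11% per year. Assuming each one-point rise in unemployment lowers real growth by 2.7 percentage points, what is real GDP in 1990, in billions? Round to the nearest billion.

Δu = 3.21 - 4.01 = -0.8 points.
Okun's law (growth form): g_Y = g_Y* - β × Δu = 3.11 - 2.7 × (-0.80) = 3.11 + 2.16 = 5.27%.
Real GDP in the next year = 6223 × (1 + 5.27/100) = 6223 × 1.0527 ≈ 6551 billion.

$6,551 billion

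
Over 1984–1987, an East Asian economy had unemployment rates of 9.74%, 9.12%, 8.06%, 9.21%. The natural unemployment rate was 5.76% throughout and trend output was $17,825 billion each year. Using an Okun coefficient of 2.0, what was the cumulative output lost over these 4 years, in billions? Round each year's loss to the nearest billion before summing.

Year 1984: gap = -2.0 × (9.74 - 5.76) = -7.96%, loss ≈ 17825 × 7.96/100 ≈ 1419.
Year 1985: gap = -2.0 × (9.12 - 5.76) = -6.72%, loss ≈ 17825 × 6.72/100 ≈ 1198.
Year 1986: gap = -2.0 × (8.06 - 5.76) = -4.6%, loss ≈ 17825 × 4.6/100 ≈ 820.
Year 1987: gap = -2.0 × (9.21 - 5.76) = -6.9%, loss ≈ 17825 × 6.9/100 ≈ 1230.
Total lost output = 1419 + 1198 + 820 + 1230 = 4667 billion.

$4,667 billion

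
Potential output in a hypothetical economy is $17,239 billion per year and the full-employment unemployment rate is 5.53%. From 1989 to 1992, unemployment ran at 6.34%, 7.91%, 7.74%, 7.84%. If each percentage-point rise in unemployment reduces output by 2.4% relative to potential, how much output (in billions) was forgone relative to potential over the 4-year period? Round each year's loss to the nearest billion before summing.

$3,190 billion

Year 1989: gap = -2.4 × (6.34 - 5.53) = -1.944%, loss ≈ 17239 × 1.944/100 ≈ 335.
Year 1990: gap = -2.4 × (7.91 - 5.53) = -5.712%, loss ≈ 17239 × 5.712/100 ≈ 985.
Year 1991: gap = -2.4 × (7.74 - 5.53) = -5.304%, loss ≈ 17239 × 5.304/100 ≈ 914.
Year 1992: gap = -2.4 × (7.84 - 5.53) = -5.544%, loss ≈ 17239 × 5.544/100 ≈ 956.
Total lost output = 335 + 985 + 914 + 956 = 3190 billion.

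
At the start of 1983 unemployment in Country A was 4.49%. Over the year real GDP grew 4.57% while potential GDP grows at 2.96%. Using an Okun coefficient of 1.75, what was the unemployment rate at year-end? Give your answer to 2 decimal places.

Growth-rate Okun's law: g_Y = g_Y* - β × Δu, so Δu = (g_Y* - g_Y)/β.
Δu = (2.96 - 4.57)/1.75 = -1.61/1.75 = -0.92 percentage points.
Year-end unemployment = 4.49 - 0.92 = 3.57%.

3.57%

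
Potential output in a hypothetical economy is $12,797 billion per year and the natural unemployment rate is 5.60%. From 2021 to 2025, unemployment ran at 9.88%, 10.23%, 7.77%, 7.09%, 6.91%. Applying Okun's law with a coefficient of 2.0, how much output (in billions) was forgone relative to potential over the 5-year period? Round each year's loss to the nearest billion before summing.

Year 2021: gap = -2.0 × (9.88 - 5.6) = -8.56%, loss ≈ 12797 × 8.56/100 ≈ 1095.
Year 2022: gap = -2.0 × (10.23 - 5.6) = -9.26%, loss ≈ 12797 × 9.26/100 ≈ 1185.
Year 2023: gap = -2.0 × (7.77 - 5.6) = -4.34%, loss ≈ 12797 × 4.34/100 ≈ 555.
Year 2024: gap = -2.0 × (7.09 - 5.6) = -2.98%, loss ≈ 12797 × 2.98/100 ≈ 381.
Year 2025: gap = -2.0 × (6.91 - 5.6) = -2.62%, loss ≈ 12797 × 2.62/100 ≈ 335.
Total lost output = 1095 + 1185 + 555 + 381 + 335 = 3551 billion.

$3,551 billion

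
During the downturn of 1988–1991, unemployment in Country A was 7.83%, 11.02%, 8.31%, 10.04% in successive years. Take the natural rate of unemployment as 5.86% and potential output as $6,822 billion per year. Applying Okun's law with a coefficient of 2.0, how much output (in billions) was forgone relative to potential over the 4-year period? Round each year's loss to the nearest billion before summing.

$1,877 billion

Year 1988: gap = -2.0 × (7.83 - 5.86) = -3.94%, loss ≈ 6822 × 3.94/100 ≈ 269.
Year 1989: gap = -2.0 × (11.02 - 5.86) = -10.32%, loss ≈ 6822 × 10.32/100 ≈ 704.
Year 1990: gap = -2.0 × (8.31 - 5.86) = -4.9%, loss ≈ 6822 × 4.9/100 ≈ 334.
Year 1991: gap = -2.0 × (10.04 - 5.86) = -8.36%, loss ≈ 6822 × 8.36/100 ≈ 570.
Total lost output = 269 + 704 + 334 + 570 = 1877 billion.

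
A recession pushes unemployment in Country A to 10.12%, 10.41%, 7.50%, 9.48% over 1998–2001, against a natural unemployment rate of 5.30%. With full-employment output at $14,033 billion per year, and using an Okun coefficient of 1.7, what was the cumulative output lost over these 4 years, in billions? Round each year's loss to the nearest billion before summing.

Year 1998: gap = -1.7 × (10.12 - 5.3) = -8.194%, loss ≈ 14033 × 8.194/100 ≈ 1150.
Year 1999: gap = -1.7 × (10.41 - 5.3) = -8.687%, loss ≈ 14033 × 8.687/100 ≈ 1219.
Year 2000: gap = -1.7 × (7.5 - 5.3) = -3.74%, loss ≈ 14033 × 3.74/100 ≈ 525.
Year 2001: gap = -1.7 × (9.48 - 5.3) = -7.106%, loss ≈ 14033 × 7.106/100 ≈ 997.
Total lost output = 1150 + 1219 + 525 + 997 = 3891 billion.

$3,891 billion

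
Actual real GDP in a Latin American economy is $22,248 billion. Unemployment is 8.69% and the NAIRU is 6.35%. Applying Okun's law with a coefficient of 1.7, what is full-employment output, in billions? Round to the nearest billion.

Unemployment gap = 8.69 - 6.35 = 2.34 points, so output gap = -1.7 × 2.34 = -3.978%.
Since Y = Y* × (1 + gap/100), Y* = 22248/0.96022 ≈ 23170 billion.

$23,170 billion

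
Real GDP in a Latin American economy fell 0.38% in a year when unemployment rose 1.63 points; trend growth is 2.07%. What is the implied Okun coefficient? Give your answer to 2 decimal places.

β ≈ 1.50

Growth form: g_Y = g_Y* - β × Δu, so β = (g_Y* - g_Y)/Δu.
β = (2.07 + 0.38)/1.63 = 2.45/1.63 = 1.50.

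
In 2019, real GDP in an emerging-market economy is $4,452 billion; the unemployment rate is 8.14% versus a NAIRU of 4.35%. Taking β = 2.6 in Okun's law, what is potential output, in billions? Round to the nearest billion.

$4,939 billion

Unemployment gap = 8.14 - 4.35 = 3.79 points, so output gap = -2.6 × 3.79 = -9.854%.
Since Y = Y* × (1 + gap/100), Y* = 4452/0.90146 ≈ 4939 billion.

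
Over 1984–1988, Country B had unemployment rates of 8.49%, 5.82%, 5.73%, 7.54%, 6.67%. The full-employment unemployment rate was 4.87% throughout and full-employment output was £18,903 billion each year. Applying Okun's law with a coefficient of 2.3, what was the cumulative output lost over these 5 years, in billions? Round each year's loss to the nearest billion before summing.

Year 1984: gap = -2.3 × (8.49 - 4.87) = -8.326%, loss ≈ 18903 × 8.326/100 ≈ 1574.
Year 1985: gap = -2.3 × (5.82 - 4.87) = -2.185%, loss ≈ 18903 × 2.185/100 ≈ 413.
Year 1986: gap = -2.3 × (5.73 - 4.87) = -1.978%, loss ≈ 18903 × 1.978/100 ≈ 374.
Year 1987: gap = -2.3 × (7.54 - 4.87) = -6.141%, loss ≈ 18903 × 6.141/100 ≈ 1161.
Year 1988: gap = -2.3 × (6.67 - 4.87) = -4.14%, loss ≈ 18903 × 4.14/100 ≈ 783.
Total lost output = 1574 + 413 + 374 + 1161 + 783 = 4305 billion.

£4,305 billion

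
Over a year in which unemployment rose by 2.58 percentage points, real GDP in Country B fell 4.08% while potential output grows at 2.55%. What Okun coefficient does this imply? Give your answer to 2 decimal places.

Growth form: g_Y = g_Y* - β × Δu, so β = (g_Y* - g_Y)/Δu.
β = (2.55 + 4.08)/2.58 = 6.63/2.58 = 2.57.

β ≈ 2.57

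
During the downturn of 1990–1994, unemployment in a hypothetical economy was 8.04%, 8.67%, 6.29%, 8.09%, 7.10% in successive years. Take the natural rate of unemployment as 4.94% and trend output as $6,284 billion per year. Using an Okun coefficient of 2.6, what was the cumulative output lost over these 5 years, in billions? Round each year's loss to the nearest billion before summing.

Year 1990: gap = -2.6 × (8.04 - 4.94) = -8.06%, loss ≈ 6284 × 8.06/100 ≈ 506.
Year 1991: gap = -2.6 × (8.67 - 4.94) = -9.698%, loss ≈ 6284 × 9.698/100 ≈ 609.
Year 1992: gap = -2.6 × (6.29 - 4.94) = -3.51%, loss ≈ 6284 × 3.51/100 ≈ 221.
Year 1993: gap = -2.6 × (8.09 - 4.94) = -8.19%, loss ≈ 6284 × 8.19/100 ≈ 515.
Year 1994: gap = -2.6 × (7.1 - 4.94) = -5.616%, loss ≈ 6284 × 5.616/100 ≈ 353.
Total lost output = 506 + 609 + 221 + 515 + 353 = 2204 billion.

$2,204 billion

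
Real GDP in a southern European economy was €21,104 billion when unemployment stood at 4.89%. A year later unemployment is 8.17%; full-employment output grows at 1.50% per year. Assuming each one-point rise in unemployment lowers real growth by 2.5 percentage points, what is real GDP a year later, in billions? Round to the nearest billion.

Δu = 8.17 - 4.89 = 3.28 points.
Okun's law (growth form): g_Y = g_Y* - β × Δu = 1.50 - 2.5 × (3.28) = 1.5 - 8.2 = -6.7%.
Real GDP in the next year = 21104 × (1 - 6.7/100) = 21104 × 0.933 ≈ 19690 billion.

€19,690 billion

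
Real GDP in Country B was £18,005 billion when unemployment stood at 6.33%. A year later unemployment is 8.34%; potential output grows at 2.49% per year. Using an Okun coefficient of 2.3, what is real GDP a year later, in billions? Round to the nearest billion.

Δu = 8.34 - 6.33 = 2.01 points.
Okun's law (growth form): g_Y = g_Y* - β × Δu = 2.49 - 2.3 × (2.01) = 2.49 - 4.623 = -2.133%.
Real GDP in the next year = 18005 × (1 - 2.133/100) = 18005 × 0.97867 ≈ 17621 billion.

£17,621 billion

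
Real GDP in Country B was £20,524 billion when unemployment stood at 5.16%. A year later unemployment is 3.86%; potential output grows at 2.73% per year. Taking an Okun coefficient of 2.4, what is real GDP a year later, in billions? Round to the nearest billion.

Δu = 3.86 - 5.16 = -1.3 points.
Okun's law (growth form): g_Y = g_Y* - β × Δu = 2.73 - 2.4 × (-1.30) = 2.73 + 3.12 = 5.85%.
Real GDP in the next year = 20524 × (1 + 5.85/100) = 20524 × 1.0585 ≈ 21725 billion.

£21,725 billion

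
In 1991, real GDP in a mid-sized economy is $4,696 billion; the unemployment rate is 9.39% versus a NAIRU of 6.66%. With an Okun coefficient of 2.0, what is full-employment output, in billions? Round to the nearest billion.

Unemployment gap = 9.39 - 6.66 = 2.73 points, so output gap = -2 × 2.73 = -5.46%.
Since Y = Y* × (1 + gap/100), Y* = 4696/0.9454 ≈ 4967 billion.

$4,967 billion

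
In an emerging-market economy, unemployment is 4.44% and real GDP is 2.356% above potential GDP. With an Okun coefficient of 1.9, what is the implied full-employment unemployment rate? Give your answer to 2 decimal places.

From Okun's law, u - u* = -(output gap)/β = -(2.356)/1.9 = -1.24 points.
So u* = 4.44 + 1.24 = 5.68%.

5.68%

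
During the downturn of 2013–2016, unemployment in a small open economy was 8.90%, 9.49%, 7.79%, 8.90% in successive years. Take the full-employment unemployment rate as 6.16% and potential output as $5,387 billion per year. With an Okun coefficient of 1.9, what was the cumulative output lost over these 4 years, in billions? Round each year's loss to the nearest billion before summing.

Year 2013: gap = -1.9 × (8.9 - 6.16) = -5.206%, loss ≈ 5387 × 5.206/100 ≈ 280.
Year 2014: gap = -1.9 × (9.49 - 6.16) = -6.327%, loss ≈ 5387 × 6.327/100 ≈ 341.
Year 2015: gap = -1.9 × (7.79 - 6.16) = -3.097%, loss ≈ 5387 × 3.097/100 ≈ 167.
Year 2016: gap = -1.9 × (8.9 - 6.16) = -5.206%, loss ≈ 5387 × 5.206/100 ≈ 280.
Total lost output = 280 + 341 + 167 + 280 = 1068 billion.

$1,068 billion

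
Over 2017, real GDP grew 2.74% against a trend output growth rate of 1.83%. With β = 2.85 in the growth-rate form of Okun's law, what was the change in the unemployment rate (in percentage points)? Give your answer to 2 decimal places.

Growth-rate Okun's law: g_Y = g_Y* - β × Δu, so Δu = (g_Y* - g_Y)/β.
Δu = (1.83 - 2.74)/2.85 = -0.91/2.85 = -0.32 percentage points.

-0.32 percentage points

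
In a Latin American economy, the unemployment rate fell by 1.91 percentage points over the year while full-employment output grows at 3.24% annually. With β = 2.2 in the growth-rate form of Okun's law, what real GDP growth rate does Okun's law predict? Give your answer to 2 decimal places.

Growth-rate Okun's law: g_Y = g_Y* - β × Δu.
g_Y = 3.24 - 2.2 × (-1.91) = 3.24 + 4.202 = 7.442%, i.e. 7.44% to 2 d.p.

7.44%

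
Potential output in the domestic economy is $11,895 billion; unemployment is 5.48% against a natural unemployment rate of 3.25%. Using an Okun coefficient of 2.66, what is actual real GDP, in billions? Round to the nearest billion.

Unemployment gap = 5.48 - 3.25 = 2.23 points, so the output gap is -2.66 × 2.23 = -5.9318%.
Actual GDP = 11895 × (1 - 5.9318/100) = 11895 × 0.940682 ≈ 11189 billion.

$11,189 billion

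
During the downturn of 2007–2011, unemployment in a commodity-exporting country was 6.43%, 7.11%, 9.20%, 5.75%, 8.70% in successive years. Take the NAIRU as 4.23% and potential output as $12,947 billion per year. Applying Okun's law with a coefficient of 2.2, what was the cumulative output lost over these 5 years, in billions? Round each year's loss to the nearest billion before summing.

Year 2007: gap = -2.2 × (6.43 - 4.23) = -4.84%, loss ≈ 12947 × 4.84/100 ≈ 627.
Year 2008: gap = -2.2 × (7.11 - 4.23) = -6.336%, loss ≈ 12947 × 6.336/100 ≈ 820.
Year 2009: gap = -2.2 × (9.2 - 4.23) = -10.934%, loss ≈ 12947 × 10.934/100 ≈ 1416.
Year 2010: gap = -2.2 × (5.75 - 4.23) = -3.344%, loss ≈ 12947 × 3.344/100 ≈ 433.
Year 2011: gap = -2.2 × (8.7 - 4.23) = -9.834%, loss ≈ 12947 × 9.834/100 ≈ 1273.
Total lost output = 627 + 820 + 1416 + 433 + 1273 = 4569 billion.

$4,569 billion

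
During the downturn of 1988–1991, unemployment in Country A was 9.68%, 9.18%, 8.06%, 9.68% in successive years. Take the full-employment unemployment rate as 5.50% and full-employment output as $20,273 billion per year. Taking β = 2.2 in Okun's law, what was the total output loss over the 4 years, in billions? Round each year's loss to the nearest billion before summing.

$6,511 billion

Year 1988: gap = -2.2 × (9.68 - 5.5) = -9.196%, loss ≈ 20273 × 9.196/100 ≈ 1864.
Year 1989: gap = -2.2 × (9.18 - 5.5) = -8.096%, loss ≈ 20273 × 8.096/100 ≈ 1641.
Year 1990: gap = -2.2 × (8.06 - 5.5) = -5.632%, loss ≈ 20273 × 5.632/100 ≈ 1142.
Year 1991: gap = -2.2 × (9.68 - 5.5) = -9.196%, loss ≈ 20273 × 9.196/100 ≈ 1864.
Total lost output = 1864 + 1641 + 1142 + 1864 = 6511 billion.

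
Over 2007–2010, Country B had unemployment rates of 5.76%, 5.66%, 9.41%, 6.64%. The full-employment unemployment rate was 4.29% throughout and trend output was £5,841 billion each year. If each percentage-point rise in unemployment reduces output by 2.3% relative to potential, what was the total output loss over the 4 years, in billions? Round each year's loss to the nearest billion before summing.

Year 2007: gap = -2.3 × (5.76 - 4.29) = -3.381%, loss ≈ 5841 × 3.381/100 ≈ 197.
Year 2008: gap = -2.3 × (5.66 - 4.29) = -3.151%, loss ≈ 5841 × 3.151/100 ≈ 184.
Year 2009: gap = -2.3 × (9.41 - 4.29) = -11.776%, loss ≈ 5841 × 11.776/100 ≈ 688.
Year 2010: gap = -2.3 × (6.64 - 4.29) = -5.405%, loss ≈ 5841 × 5.405/100 ≈ 316.
Total lost output = 197 + 184 + 688 + 316 = 1385 billion.

£1,385 billion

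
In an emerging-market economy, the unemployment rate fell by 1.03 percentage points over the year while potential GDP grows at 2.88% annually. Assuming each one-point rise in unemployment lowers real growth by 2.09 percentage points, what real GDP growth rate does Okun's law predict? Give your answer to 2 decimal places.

Growth-rate Okun's law: g_Y = g_Y* - β × Δu.
g_Y = 2.88 - 2.09 × (-1.03) = 2.88 + 2.1527 = 5.0327%, i.e. 5.03% to 2 d.p.

5.03%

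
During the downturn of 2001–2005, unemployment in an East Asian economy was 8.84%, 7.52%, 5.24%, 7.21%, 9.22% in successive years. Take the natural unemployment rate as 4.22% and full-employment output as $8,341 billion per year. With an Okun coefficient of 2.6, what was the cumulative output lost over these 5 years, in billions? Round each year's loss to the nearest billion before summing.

$3,671 billion

Year 2001: gap = -2.6 × (8.84 - 4.22) = -12.012%, loss ≈ 8341 × 12.012/100 ≈ 1002.
Year 2002: gap = -2.6 × (7.52 - 4.22) = -8.58%, loss ≈ 8341 × 8.58/100 ≈ 716.
Year 2003: gap = -2.6 × (5.24 - 4.22) = -2.652%, loss ≈ 8341 × 2.652/100 ≈ 221.
Year 2004: gap = -2.6 × (7.21 - 4.22) = -7.774%, loss ≈ 8341 × 7.774/100 ≈ 648.
Year 2005: gap = -2.6 × (9.22 - 4.22) = -13%, loss ≈ 8341 × 13/100 ≈ 1084.
Total lost output = 1002 + 716 + 221 + 648 + 1084 = 3671 billion.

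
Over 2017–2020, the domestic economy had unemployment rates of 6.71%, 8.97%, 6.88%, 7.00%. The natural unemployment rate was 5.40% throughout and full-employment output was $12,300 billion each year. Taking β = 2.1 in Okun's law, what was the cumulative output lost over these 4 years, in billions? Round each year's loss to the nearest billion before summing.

$2,055 billion

Year 2017: gap = -2.1 × (6.71 - 5.4) = -2.751%, loss ≈ 12300 × 2.751/100 ≈ 338.
Year 2018: gap = -2.1 × (8.97 - 5.4) = -7.497%, loss ≈ 12300 × 7.497/100 ≈ 922.
Year 2019: gap = -2.1 × (6.88 - 5.4) = -3.108%, loss ≈ 12300 × 3.108/100 ≈ 382.
Year 2020: gap = -2.1 × (7 - 5.4) = -3.36%, loss ≈ 12300 × 3.36/100 ≈ 413.
Total lost output = 338 + 922 + 382 + 413 = 2055 billion.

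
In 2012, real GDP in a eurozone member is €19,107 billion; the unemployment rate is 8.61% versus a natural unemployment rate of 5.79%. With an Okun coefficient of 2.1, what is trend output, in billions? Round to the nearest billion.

Unemployment gap = 8.61 - 5.79 = 2.82 points, so output gap = -2.1 × 2.82 = -5.922%.
Since Y = Y* × (1 + gap/100), Y* = 19107/0.94078 ≈ 20310 billion.

€20,310 billion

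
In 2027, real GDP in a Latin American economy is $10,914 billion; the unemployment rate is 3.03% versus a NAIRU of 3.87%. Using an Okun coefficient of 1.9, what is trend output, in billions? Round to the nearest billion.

Unemployment gap = 3.03 - 3.87 = -0.84 points, so output gap = -1.9 × (-0.84) = 1.596%.
Since Y = Y* × (1 + gap/100), Y* = 10914/1.01596 ≈ 10743 billion.

$10,743 billion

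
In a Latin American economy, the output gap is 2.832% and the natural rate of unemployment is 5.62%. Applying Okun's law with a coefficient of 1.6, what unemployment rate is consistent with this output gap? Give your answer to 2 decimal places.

3.85%

From Okun's law, u - u* = -(output gap)/β = -(2.832)/1.6 = -1.77 points.
So u = 5.62 - 1.77 = 3.85%.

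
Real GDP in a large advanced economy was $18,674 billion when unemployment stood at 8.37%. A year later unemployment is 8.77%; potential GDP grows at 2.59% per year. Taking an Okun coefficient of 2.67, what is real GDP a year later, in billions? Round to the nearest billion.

$18,958 billion

Δu = 8.77 - 8.37 = 0.4 points.
Okun's law (growth form): g_Y = g_Y* - β × Δu = 2.59 - 2.67 × (0.40) = 2.59 - 1.068 = 1.522%.
Real GDP in the next year = 18674 × (1 + 1.522/100) = 18674 × 1.01522 ≈ 18958 billion.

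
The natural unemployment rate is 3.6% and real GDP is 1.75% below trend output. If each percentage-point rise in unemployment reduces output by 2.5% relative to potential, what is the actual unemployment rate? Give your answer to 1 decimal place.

From Okun's law, u - u* = -(output gap)/β = -(-1.75)/2.5 = 0.7 points.
So u = 3.6 + 0.7 = 4.3%.

4.3%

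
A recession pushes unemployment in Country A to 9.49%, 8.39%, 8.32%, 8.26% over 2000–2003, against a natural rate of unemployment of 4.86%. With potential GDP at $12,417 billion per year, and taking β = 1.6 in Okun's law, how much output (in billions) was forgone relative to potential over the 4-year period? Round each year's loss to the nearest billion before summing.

$2,983 billion

Year 2000: gap = -1.6 × (9.49 - 4.86) = -7.408%, loss ≈ 12417 × 7.408/100 ≈ 920.
Year 2001: gap = -1.6 × (8.39 - 4.86) = -5.648%, loss ≈ 12417 × 5.648/100 ≈ 701.
Year 2002: gap = -1.6 × (8.32 - 4.86) = -5.536%, loss ≈ 12417 × 5.536/100 ≈ 687.
Year 2003: gap = -1.6 × (8.26 - 4.86) = -5.44%, loss ≈ 12417 × 5.44/100 ≈ 675.
Total lost output = 920 + 701 + 687 + 675 = 2983 billion.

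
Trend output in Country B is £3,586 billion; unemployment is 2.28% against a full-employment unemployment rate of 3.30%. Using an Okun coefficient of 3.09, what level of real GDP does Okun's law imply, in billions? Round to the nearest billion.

£3,699 billion

Unemployment gap = 2.28 - 3.3 = -1.02 points, so the output gap is -3.09 × (-1.02) = 3.1518%.
Actual GDP = 3586 × (1 + 3.1518/100) = 3586 × 1.031518 ≈ 3699 billion.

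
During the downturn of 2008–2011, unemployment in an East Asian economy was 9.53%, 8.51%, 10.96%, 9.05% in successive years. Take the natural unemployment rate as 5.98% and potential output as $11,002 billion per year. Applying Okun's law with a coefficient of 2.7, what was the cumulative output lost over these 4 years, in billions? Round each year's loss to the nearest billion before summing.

Year 2008: gap = -2.7 × (9.53 - 5.98) = -9.585%, loss ≈ 11002 × 9.585/100 ≈ 1055.
Year 2009: gap = -2.7 × (8.51 - 5.98) = -6.831%, loss ≈ 11002 × 6.831/100 ≈ 752.
Year 2010: gap = -2.7 × (10.96 - 5.98) = -13.446%, loss ≈ 11002 × 13.446/100 ≈ 1479.
Year 2011: gap = -2.7 × (9.05 - 5.98) = -8.289%, loss ≈ 11002 × 8.289/100 ≈ 912.
Total lost output = 1055 + 752 + 1479 + 912 = 4198 billion.

$4,198 billion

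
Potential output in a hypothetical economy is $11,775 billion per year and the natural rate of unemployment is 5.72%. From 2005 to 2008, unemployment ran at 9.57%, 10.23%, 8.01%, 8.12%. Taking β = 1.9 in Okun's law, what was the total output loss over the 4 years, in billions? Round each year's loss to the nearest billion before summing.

Year 2005: gap = -1.9 × (9.57 - 5.72) = -7.315%, loss ≈ 11775 × 7.315/100 ≈ 861.
Year 2006: gap = -1.9 × (10.23 - 5.72) = -8.569%, loss ≈ 11775 × 8.569/100 ≈ 1009.
Year 2007: gap = -1.9 × (8.01 - 5.72) = -4.351%, loss ≈ 11775 × 4.351/100 ≈ 512.
Year 2008: gap = -1.9 × (8.12 - 5.72) = -4.56%, loss ≈ 11775 × 4.56/100 ≈ 537.
Total lost output = 861 + 1009 + 512 + 537 = 2919 billion.

$2,919 billion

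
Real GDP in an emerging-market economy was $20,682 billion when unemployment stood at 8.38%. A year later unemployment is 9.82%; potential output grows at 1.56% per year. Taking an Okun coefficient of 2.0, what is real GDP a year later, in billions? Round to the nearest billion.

$20,409 billion

Δu = 9.82 - 8.38 = 1.44 points.
Okun's law (growth form): g_Y = g_Y* - β × Δu = 1.56 - 2.0 × (1.44) = 1.56 - 2.88 = -1.32%.
Real GDP in the next year = 20682 × (1 - 1.32/100) = 20682 × 0.9868 ≈ 20409 billion.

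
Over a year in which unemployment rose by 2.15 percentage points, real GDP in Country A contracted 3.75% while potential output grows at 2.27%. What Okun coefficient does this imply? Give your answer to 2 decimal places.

Growth form: g_Y = g_Y* - β × Δu, so β = (g_Y* - g_Y)/Δu.
β = (2.27 + 3.75)/2.15 = 6.02/2.15 = 2.80.

β ≈ 2.80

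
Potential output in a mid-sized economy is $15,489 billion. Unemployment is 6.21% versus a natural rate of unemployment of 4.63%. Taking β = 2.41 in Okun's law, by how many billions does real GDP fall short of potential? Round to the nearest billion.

Output gap = -2.41 × (6.21 - 4.63) = -2.41 × 1.58 = -3.8078%.
Actual GDP ≈ 15489 × 0.961922 ≈ 14899 billion, so the shortfall is 15489 - 14899 = 590 billion.

$590 billion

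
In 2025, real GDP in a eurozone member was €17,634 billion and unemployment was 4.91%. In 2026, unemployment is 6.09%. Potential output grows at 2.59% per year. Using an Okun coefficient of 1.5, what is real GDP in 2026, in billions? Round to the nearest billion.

€17,779 billion

Δu = 6.09 - 4.91 = 1.18 points.
Okun's law (growth form): g_Y = g_Y* - β × Δu = 2.59 - 1.5 × (1.18) = 2.59 - 1.77 = 0.82%.
Real GDP in the next year = 17634 × (1 + 0.82/100) = 17634 × 1.0082 ≈ 17779 billion.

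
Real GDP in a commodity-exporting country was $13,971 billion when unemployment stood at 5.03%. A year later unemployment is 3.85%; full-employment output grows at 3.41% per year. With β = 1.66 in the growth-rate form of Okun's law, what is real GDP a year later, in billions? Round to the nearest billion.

$14,721 billion

Δu = 3.85 - 5.03 = -1.18 points.
Okun's law (growth form): g_Y = g_Y* - β × Δu = 3.41 - 1.66 × (-1.18) = 3.41 + 1.9588 = 5.3688%.
Real GDP in the next year = 13971 × (1 + 5.3688/100) = 13971 × 1.053688 ≈ 14721 billion.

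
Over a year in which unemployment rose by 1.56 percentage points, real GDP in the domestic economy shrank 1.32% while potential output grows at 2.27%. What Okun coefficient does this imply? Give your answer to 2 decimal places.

Growth form: g_Y = g_Y* - β × Δu, so β = (g_Y* - g_Y)/Δu.
β = (2.27 + 1.32)/1.56 = 3.59/1.56 = 2.30.

β ≈ 2.30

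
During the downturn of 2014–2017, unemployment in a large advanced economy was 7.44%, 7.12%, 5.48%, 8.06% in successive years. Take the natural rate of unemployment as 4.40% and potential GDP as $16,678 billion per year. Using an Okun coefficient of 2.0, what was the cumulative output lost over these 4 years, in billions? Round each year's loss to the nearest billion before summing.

Year 2014: gap = -2.0 × (7.44 - 4.4) = -6.08%, loss ≈ 16678 × 6.08/100 ≈ 1014.
Year 2015: gap = -2.0 × (7.12 - 4.4) = -5.44%, loss ≈ 16678 × 5.44/100 ≈ 907.
Year 2016: gap = -2.0 × (5.48 - 4.4) = -2.16%, loss ≈ 16678 × 2.16/100 ≈ 360.
Year 2017: gap = -2.0 × (8.06 - 4.4) = -7.32%, loss ≈ 16678 × 7.32/100 ≈ 1221.
Total lost output = 1014 + 907 + 360 + 1221 = 3502 billion.

$3,502 billion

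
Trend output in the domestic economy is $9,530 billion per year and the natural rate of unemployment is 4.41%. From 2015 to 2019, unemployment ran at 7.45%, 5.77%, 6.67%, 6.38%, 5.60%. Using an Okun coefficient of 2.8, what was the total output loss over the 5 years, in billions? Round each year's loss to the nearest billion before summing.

$2,621 billion

Year 2015: gap = -2.8 × (7.45 - 4.41) = -8.512%, loss ≈ 9530 × 8.512/100 ≈ 811.
Year 2016: gap = -2.8 × (5.77 - 4.41) = -3.808%, loss ≈ 9530 × 3.808/100 ≈ 363.
Year 2017: gap = -2.8 × (6.67 - 4.41) = -6.328%, loss ≈ 9530 × 6.328/100 ≈ 603.
Year 2018: gap = -2.8 × (6.38 - 4.41) = -5.516%, loss ≈ 9530 × 5.516/100 ≈ 526.
Year 2019: gap = -2.8 × (5.6 - 4.41) = -3.332%, loss ≈ 9530 × 3.332/100 ≈ 318.
Total lost output = 811 + 363 + 603 + 526 + 318 = 2621 billion.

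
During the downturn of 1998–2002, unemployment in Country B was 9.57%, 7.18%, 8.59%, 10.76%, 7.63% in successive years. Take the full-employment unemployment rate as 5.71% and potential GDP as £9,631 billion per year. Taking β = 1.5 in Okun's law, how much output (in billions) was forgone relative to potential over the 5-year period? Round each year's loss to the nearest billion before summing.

£2,193 billion

Year 1998: gap = -1.5 × (9.57 - 5.71) = -5.79%, loss ≈ 9631 × 5.79/100 ≈ 558.
Year 1999: gap = -1.5 × (7.18 - 5.71) = -2.205%, loss ≈ 9631 × 2.205/100 ≈ 212.
Year 2000: gap = -1.5 × (8.59 - 5.71) = -4.32%, loss ≈ 9631 × 4.32/100 ≈ 416.
Year 2001: gap = -1.5 × (10.76 - 5.71) = -7.575%, loss ≈ 9631 × 7.575/100 ≈ 730.
Year 2002: gap = -1.5 × (7.63 - 5.71) = -2.88%, loss ≈ 9631 × 2.88/100 ≈ 277.
Total lost output = 558 + 212 + 416 + 730 + 277 = 2193 billion.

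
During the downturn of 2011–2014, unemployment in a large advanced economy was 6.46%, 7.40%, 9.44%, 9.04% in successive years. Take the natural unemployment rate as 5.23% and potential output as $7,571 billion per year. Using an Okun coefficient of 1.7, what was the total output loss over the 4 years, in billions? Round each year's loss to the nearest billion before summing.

$1,469 billion

Year 2011: gap = -1.7 × (6.46 - 5.23) = -2.091%, loss ≈ 7571 × 2.091/100 ≈ 158.
Year 2012: gap = -1.7 × (7.4 - 5.23) = -3.689%, loss ≈ 7571 × 3.689/100 ≈ 279.
Year 2013: gap = -1.7 × (9.44 - 5.23) = -7.157%, loss ≈ 7571 × 7.157/100 ≈ 542.
Year 2014: gap = -1.7 × (9.04 - 5.23) = -6.477%, loss ≈ 7571 × 6.477/100 ≈ 490.
Total lost output = 158 + 279 + 542 + 490 = 1469 billion.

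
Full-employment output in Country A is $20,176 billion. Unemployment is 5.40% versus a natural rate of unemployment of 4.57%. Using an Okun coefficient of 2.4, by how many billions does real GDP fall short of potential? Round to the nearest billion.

Output gap = -2.4 × (5.4 - 4.57) = -2.4 × 0.83 = -1.992%.
Actual GDP ≈ 20176 × 0.98008 ≈ 19774 billion, so the shortfall is 20176 - 19774 = 402 billion.

$402 billion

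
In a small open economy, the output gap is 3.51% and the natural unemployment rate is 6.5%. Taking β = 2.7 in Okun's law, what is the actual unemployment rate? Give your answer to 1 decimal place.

From Okun's law, u - u* = -(output gap)/β = -(3.51)/2.7 = -1.3 points.
So u = 6.5 - 1.3 = 5.2%.

5.2%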